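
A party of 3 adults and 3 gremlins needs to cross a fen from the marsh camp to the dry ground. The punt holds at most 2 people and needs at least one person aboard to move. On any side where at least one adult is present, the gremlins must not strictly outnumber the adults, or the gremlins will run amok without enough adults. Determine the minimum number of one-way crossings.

Counting alone: each trip to the dry ground takes at most 2 across and each return brings at least 1 back, so after t trips out (and t−1 returns) at most 2t − (t−1) of the 6 are across; that first reaches 6 at t = 5, so at least 9 crossings are needed.
The safety rule pushes this higher. Following every safe sequence of crossings, the most of the 6 that can be at the dry ground as the punt arrives there on crossing 9 is 5 — never all 6.
So no plan with fewer than 11 crossings exists, and this one achieves 11:
1. 2 gremlins → the dry ground.  (the marsh camp: 3A 1G; the dry ground: 0A 2G)
2. 1 gremlin ← the marsh camp.  (the marsh camp: 3A 2G; the dry ground: 0A 1G)
3. 2 gremlins → the dry ground.  (the marsh camp: 3A 0G; the dry ground: 0A 3G)
4. 1 gremlin ← the marsh camp.  (the marsh camp: 3A 1G; the dry ground: 0A 2G)
5. 2 adults → the dry ground.  (the marsh camp: 1A 1G; the dry ground: 2A 2G)
6. 1 adult and 1 gremlin ← the marsh camp.  (the marsh camp: 2A 2G; the dry ground: 1A 1G)
7. 2 adults → the dry ground.  (the marsh camp: 0A 2G; the dry ground: 3A 1G)
8. 1 gremlin ← the marsh camp.  (the marsh camp: 0A 3G; the dry ground: 3A 0G)
9. 2 gremlins → the dry ground.  (the marsh camp: 0A 1G; the dry ground: 3A 2G)
10. 1 gremlin ← the marsh camp.  (the marsh camp: 0A 2G; the dry ground: 3A 1G)
11. 2 gremlins → the dry ground.  (the marsh camp: 0A 0G; the dry ground: 3A 3G)

11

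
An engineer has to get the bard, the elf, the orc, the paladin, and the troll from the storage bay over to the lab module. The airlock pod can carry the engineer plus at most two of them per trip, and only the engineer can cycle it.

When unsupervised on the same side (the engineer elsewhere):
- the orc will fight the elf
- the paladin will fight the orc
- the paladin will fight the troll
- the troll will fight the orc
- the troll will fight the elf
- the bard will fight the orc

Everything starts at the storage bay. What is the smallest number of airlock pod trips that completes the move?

7

Counting alone: the engineer can take at most 2 across per trip to the lab module, so moving all 5 needs at least 3 loaded trips out, with a return between consecutive ones — at least 5 crossings.
The safety rule pushes this higher. Following every safe sequence of crossings, the most of the 5 that can be at the lab module as the airlock pod arrives there on crossing 5 is 4 — never all 5.
So no plan with fewer than 7 crossings exists, and this one achieves 7:
1. Engineer goes to the lab module with the orc and the troll.  [the storage bay: the bard, the elf, the paladin | the lab module: the orc, the troll]
2. Engineer goes back to the storage bay with the orc.  [the storage bay: the bard, the elf, the orc, the paladin | the lab module: the troll]
3. Engineer goes to the lab module with the bard and the orc.  [the storage bay: the elf, the paladin | the lab module: the bard, the orc, the troll]
4. Engineer goes back to the storage bay with the orc.  [the storage bay: the elf, the orc, the paladin | the lab module: the bard, the troll]
5. Engineer goes to the lab module with the elf and the paladin.  [the storage bay: the orc | the lab module: the bard, the elf, the paladin, the troll]
6. Engineer goes back to the storage bay with the troll.  [the storage bay: the orc, the troll | the lab module: the bard, the elf, the paladin]
7. Engineer goes to the lab module with the orc and the troll.  [the storage bay: — | the lab module: the bard, the elf, the orc, the paladin, the troll]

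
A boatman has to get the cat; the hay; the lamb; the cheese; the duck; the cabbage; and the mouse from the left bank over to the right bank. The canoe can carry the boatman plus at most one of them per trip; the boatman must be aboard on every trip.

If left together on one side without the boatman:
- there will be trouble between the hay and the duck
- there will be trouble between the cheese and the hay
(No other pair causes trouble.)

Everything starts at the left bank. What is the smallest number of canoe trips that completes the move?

Counting alone: the boatman can take at most 1 across per trip to the right bank, so moving all 7 needs at least 7 loaded trips out, with a return between consecutive ones — at least 13 crossings.
The safety rule pushes this higher. Following every safe sequence of crossings, the most of the 7 that can be at the right bank as the canoe arrives there on crossing 13 is 6 — never all 7.
So no plan with fewer than 15 crossings exists, and this one achieves 15:
1. Boatman goes to the right bank with the hay.  [the left bank: the cabbage, the cat, the cheese, the duck, the lamb, the mouse | the right bank: the hay]
2. Boatman goes back to the left bank alone.  [the left bank: the cabbage, the cat, the cheese, the duck, the lamb, the mouse | the right bank: the hay]
3. Boatman goes to the right bank with the cat.  [the left bank: the cabbage, the cheese, the duck, the lamb, the mouse | the right bank: the cat, the hay]
4. Boatman goes back to the left bank alone.  [the left bank: the cabbage, the cheese, the duck, the lamb, the mouse | the right bank: the cat, the hay]
5. Boatman goes to the right bank with the lamb.  [the left bank: the cabbage, the cheese, the duck, the mouse | the right bank: the cat, the hay, the lamb]
6. Boatman goes back to the left bank alone.  [the left bank: the cabbage, the cheese, the duck, the mouse | the right bank: the cat, the hay, the lamb]
7. Boatman goes to the right bank with the cheese.  [the left bank: the cabbage, the duck, the mouse | the right bank: the cat, the cheese, the hay, the lamb]
8. Boatman goes back to the left bank with the hay.  [the left bank: the cabbage, the duck, the hay, the mouse | the right bank: the cat, the cheese, the lamb]
9. Boatman goes to the right bank with the duck.  [the left bank: the cabbage, the hay, the mouse | the right bank: the cat, the cheese, the duck, the lamb]
10. Boatman goes back to the left bank alone.  [the left bank: the cabbage, the hay, the mouse | the right bank: the cat, the cheese, the duck, the lamb]
11. Boatman goes to the right bank with the cabbage.  [the left bank: the hay, the mouse | the right bank: the cabbage, the cat, the cheese, the duck, the lamb]
12. Boatman goes back to the left bank alone.  [the left bank: the hay, the mouse | the right bank: the cabbage, the cat, the cheese, the duck, the lamb]
13. Boatman goes to the right bank with the mouse.  [the left bank: the hay | the right bank: the cabbage, the cat, the cheese, the duck, the lamb, the mouse]
14. Boatman goes back to the left bank alone.  [the left bank: the hay | the right bank: the cabbage, the cat, the cheese, the duck, the lamb, the mouse]
15. Boatman goes to the right bank with the hay.  [the left bank: — | the right bank: the cabbage, the cat, the cheese, the duck, the hay, the lamb, the mouse]

15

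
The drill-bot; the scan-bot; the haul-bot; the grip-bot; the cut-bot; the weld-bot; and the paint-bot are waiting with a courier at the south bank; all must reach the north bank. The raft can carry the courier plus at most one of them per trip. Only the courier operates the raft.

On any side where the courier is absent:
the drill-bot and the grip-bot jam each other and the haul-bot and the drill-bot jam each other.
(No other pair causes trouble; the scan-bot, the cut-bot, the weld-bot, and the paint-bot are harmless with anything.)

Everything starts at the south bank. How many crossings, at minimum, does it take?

15

Counting alone: the courier can take at most 1 across per trip to the north bank, so moving all 7 needs at least 7 loaded trips out, with a return between consecutive ones — at least 13 crossings.
The safety rule pushes this higher. Following every safe sequence of crossings, the most of the 7 that can be at the north bank as the raft arrives there on crossing 13 is 6 — never all 7.
So no plan with fewer than 15 crossings exists, and this one achieves 15:
1. Courier goes to the north bank with the drill-bot.
2. Courier goes back to the south bank alone.
3. Courier goes to the north bank with the scan-bot.
4. Courier goes back to the south bank alone.
5. Courier goes to the north bank with the haul-bot.
6. Courier goes back to the south bank with the drill-bot.
7. Courier goes to the north bank with the grip-bot.
8. Courier goes back to the south bank alone.
9. Courier goes to the north bank with the cut-bot.
10. Courier goes back to the south bank alone.
11. Courier goes to the north bank with the weld-bot.
12. Courier goes back to the south bank alone.
13. Courier goes to the north bank with the paint-bot.
14. Courier goes back to the south bank alone.
15. Courier goes to the north bank with the drill-bot.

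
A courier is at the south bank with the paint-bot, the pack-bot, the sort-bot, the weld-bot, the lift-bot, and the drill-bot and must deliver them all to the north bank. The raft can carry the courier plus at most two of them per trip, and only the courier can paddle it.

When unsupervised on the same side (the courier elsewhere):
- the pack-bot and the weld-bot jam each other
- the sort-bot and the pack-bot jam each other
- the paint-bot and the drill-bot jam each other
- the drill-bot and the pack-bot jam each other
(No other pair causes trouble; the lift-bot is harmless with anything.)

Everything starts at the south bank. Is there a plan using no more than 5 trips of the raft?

No

Counting alone: the courier can take at most 2 across per trip to the north bank, so moving all 6 needs at least 3 loaded trips out, with a return between consecutive ones — at least 5 crossings.
The safety rule pushes this higher. Following every safe sequence of crossings, the most of the 6 that can be at the north bank as the raft arrives there on crossing 5 is 5 — never all 6.
So the move cannot be finished within 5 crossings. (The shortest complete plan takes 7:)
1. Courier goes to the north bank with the pack-bot and the paint-bot.  [the south bank: the drill-bot, the lift-bot, the sort-bot, the weld-bot | the north bank: the pack-bot, the paint-bot]
2. Courier goes back to the south bank alone.  [the south bank: the drill-bot, the lift-bot, the sort-bot, the weld-bot | the north bank: the pack-bot, the paint-bot]
3. Courier goes to the north bank with the lift-bot.  [the south bank: the drill-bot, the sort-bot, the weld-bot | the north bank: the lift-bot, the pack-bot, the paint-bot]
4. Courier goes back to the south bank alone.  [the south bank: the drill-bot, the sort-bot, the weld-bot | the north bank: the lift-bot, the pack-bot, the paint-bot]
5. Courier goes to the north bank with the sort-bot and the weld-bot.  [the south bank: the drill-bot | the north bank: the lift-bot, the pack-bot, the paint-bot, the sort-bot, the weld-bot]
6. Courier goes back to the south bank with the pack-bot.  [the south bank: the drill-bot, the pack-bot | the north bank: the lift-bot, the paint-bot, the sort-bot, the weld-bot]
7. Courier goes to the north bank with the drill-bot and the pack-bot.  [the south bank: — | the north bank: the drill-bot, the lift-bot, the pack-bot, the paint-bot, the sort-bot, the weld-bot]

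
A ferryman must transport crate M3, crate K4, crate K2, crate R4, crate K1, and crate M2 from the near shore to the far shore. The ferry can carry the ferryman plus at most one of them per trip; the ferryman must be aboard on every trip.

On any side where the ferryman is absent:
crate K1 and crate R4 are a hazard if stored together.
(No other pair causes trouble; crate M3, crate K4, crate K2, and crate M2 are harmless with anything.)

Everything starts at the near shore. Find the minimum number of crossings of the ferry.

Counting alone: the ferryman can take at most 1 across per trip to the far shore, so moving all 6 needs at least 6 loaded trips out, with a return between consecutive ones — at least 11 crossings.
The plan below uses exactly 11 crossings, so it is optimal:
1. Ferryman goes to the far shore with crate R4.
2. Ferryman goes back to the near shore alone.
3. Ferryman goes to the far shore with crate M3.
4. Ferryman goes back to the near shore alone.
5. Ferryman goes to the far shore with crate K4.
6. Ferryman goes back to the near shore alone.
7. Ferryman goes to the far shore with crate K2.
8. Ferryman goes back to the near shore alone.
9. Ferryman goes to the far shore with crate M2.
10. Ferryman goes back to the near shore alone.
11. Ferryman goes to the far shore with crate K1.

11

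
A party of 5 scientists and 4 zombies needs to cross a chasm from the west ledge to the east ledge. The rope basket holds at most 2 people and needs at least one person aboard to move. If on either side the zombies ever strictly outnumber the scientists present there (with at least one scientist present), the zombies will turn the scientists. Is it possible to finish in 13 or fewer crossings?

Counting alone: each trip to the east ledge takes at most 2 across and each return brings at least 1 back, so after t trips out (and t−1 returns) at most 2t − (t−1) of the 9 are across; that first reaches 9 at t = 8, so at least 15 crossings are needed.
Since 13 < 15, 13 crossings cannot be enough. (The shortest complete plan in fact takes 15:)
1. 2 zombies → the east ledge.  (the west ledge: 5S 2Z; the east ledge: 0S 2Z)
2. 1 zombie ← the west ledge.  (the west ledge: 5S 3Z; the east ledge: 0S 1Z)
3. 2 zombies → the east ledge.  (the west ledge: 5S 1Z; the east ledge: 0S 3Z)
4. 1 zombie ← the west ledge.  (the west ledge: 5S 2Z; the east ledge: 0S 2Z)
5. 2 scientists → the east ledge.  (the west ledge: 3S 2Z; the east ledge: 2S 2Z)
6. 1 zombie ← the west ledge.  (the west ledge: 3S 3Z; the east ledge: 2S 1Z)
7. 1 scientist and 1 zombie → the east ledge.  (the west ledge: 2S 2Z; the east ledge: 3S 2Z)
8. 1 scientist ← the west ledge.  (the west ledge: 3S 2Z; the east ledge: 2S 2Z)
9. 1 scientist and 1 zombie → the east ledge.  (the west ledge: 2S 1Z; the east ledge: 3S 3Z)
10. 1 zombie ← the west ledge.  (the west ledge: 2S 2Z; the east ledge: 3S 2Z)
11. 1 scientist and 1 zombie → the east ledge.  (the west ledge: 1S 1Z; the east ledge: 4S 3Z)
12. 1 scientist ← the west ledge.  (the west ledge: 2S 1Z; the east ledge: 3S 3Z)
13. 1 scientist and 1 zombie → the east ledge.  (the west ledge: 1S 0Z; the east ledge: 4S 4Z)
14. 1 zombie ← the west ledge.  (the west ledge: 1S 1Z; the east ledge: 4S 3Z)
15. 1 scientist and 1 zombie → the east ledge.  (the west ledge: 0S 0Z; the east ledge: 5S 4Z)

No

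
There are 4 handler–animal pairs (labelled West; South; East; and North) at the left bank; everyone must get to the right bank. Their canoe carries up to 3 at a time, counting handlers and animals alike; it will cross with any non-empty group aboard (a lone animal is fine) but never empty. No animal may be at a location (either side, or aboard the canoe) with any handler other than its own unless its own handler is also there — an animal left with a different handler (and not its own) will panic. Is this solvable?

1. animal West and handler West cross → the right bank.
2. handler West crosses ← the left bank.
3. animal South, handler South, and handler West cross → the right bank.
4. animal West and handler West cross ← the left bank.
5. handler East, handler North, and handler West cross → the right bank.
6. animal South crosses ← the left bank.
7. animal South and animal West cross → the right bank.
8. animal West crosses ← the left bank.
9. animal East, animal North, and animal West cross → the right bank.

Yes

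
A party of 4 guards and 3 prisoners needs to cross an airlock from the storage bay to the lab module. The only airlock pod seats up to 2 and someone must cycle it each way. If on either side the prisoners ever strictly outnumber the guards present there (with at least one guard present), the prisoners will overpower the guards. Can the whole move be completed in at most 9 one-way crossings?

Counting alone: each trip to the lab module takes at most 2 across and each return brings at least 1 back, so after t trips out (and t−1 returns) at most 2t − (t−1) of the 7 are across; that first reaches 7 at t = 6, so at least 11 crossings are needed.
Since 9 < 11, 9 crossings cannot be enough. (The shortest complete plan in fact takes 11:)
1. 2 prisoners → the lab module.  (the storage bay: 4G 1P; the lab module: 0G 2P)
2. 1 prisoner ← the storage bay.  (the storage bay: 4G 2P; the lab module: 0G 1P)
3. 2 prisoners → the lab module.  (the storage bay: 4G 0P; the lab module: 0G 3P)
4. 1 prisoner ← the storage bay.  (the storage bay: 4G 1P; the lab module: 0G 2P)
5. 2 guards → the lab module.  (the storage bay: 2G 1P; the lab module: 2G 2P)
6. 1 prisoner ← the storage bay.  (the storage bay: 2G 2P; the lab module: 2G 1P)
7. 1 guard and 1 prisoner → the lab module.  (the storage bay: 1G 1P; the lab module: 3G 2P)
8. 1 guard ← the storage bay.  (the storage bay: 2G 1P; the lab module: 2G 2P)
9. 1 guard and 1 prisoner → the lab module.  (the storage bay: 1G 0P; the lab module: 3G 3P)
10. 1 prisoner ← the storage bay.  (the storage bay: 1G 1P; the lab module: 3G 2P)
11. 1 guard and 1 prisoner → the lab module.  (the storage bay: 0G 0P; the lab module: 4G 3P)

No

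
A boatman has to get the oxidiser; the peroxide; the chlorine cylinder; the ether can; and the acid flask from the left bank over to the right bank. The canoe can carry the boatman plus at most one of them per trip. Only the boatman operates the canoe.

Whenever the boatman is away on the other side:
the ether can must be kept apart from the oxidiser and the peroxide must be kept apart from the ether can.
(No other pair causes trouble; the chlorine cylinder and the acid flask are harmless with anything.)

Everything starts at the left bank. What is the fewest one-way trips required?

Counting alone: the boatman can take at most 1 across per trip to the right bank, so moving all 5 needs at least 5 loaded trips out, with a return between consecutive ones — at least 9 crossings.
The safety rule pushes this higher. Following every safe sequence of crossings, the most of the 5 that can be at the right bank as the canoe arrives there on crossing 9 is 4 — never all 5.
So no plan with fewer than 11 crossings exists, and this one achieves 11:
1. Boatman goes to the right bank with the ether can.
2. Boatman goes back to the left bank alone.
3. Boatman goes to the right bank with the oxidiser.
4. Boatman goes back to the left bank with the ether can.
5. Boatman goes to the right bank with the peroxide.
6. Boatman goes back to the left bank alone.
7. Boatman goes to the right bank with the chlorine cylinder.
8. Boatman goes back to the left bank alone.
9. Boatman goes to the right bank with the acid flask.
10. Boatman goes back to the left bank alone.
11. Boatman goes to the right bank with the ether can.

11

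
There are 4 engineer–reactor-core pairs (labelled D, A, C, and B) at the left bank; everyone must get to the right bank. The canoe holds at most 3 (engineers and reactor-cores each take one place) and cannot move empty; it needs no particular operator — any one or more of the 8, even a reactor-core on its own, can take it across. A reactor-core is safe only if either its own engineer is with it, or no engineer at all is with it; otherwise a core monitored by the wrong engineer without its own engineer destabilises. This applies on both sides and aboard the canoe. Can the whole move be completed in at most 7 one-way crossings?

No

Counting alone: each trip to the right bank takes at most 3 across and each return brings at least 1 back, so after t trips out (and t−1 returns) at most 3t − (t−1) of the 8 are across; that first reaches 8 at t = 4, so at least 7 crossings are needed.
The safety rule pushes this higher. Following every safe sequence of crossings, the most of the 8 that can be at the right bank as the canoe arrives there on crossing 7 is 7 — never all 8.
So the move cannot be finished within 7 crossings. (The shortest complete plan takes 9:)
1. engineer D and reactor-core D cross → the right bank.
2. engineer D crosses ← the left bank.
3. engineer A, engineer D, and reactor-core A cross → the right bank.
4. engineer D and reactor-core D cross ← the left bank.
5. engineer B, engineer C, and engineer D cross → the right bank.
6. reactor-core A crosses ← the left bank.
7. reactor-core A and reactor-core D cross → the right bank.
8. reactor-core D crosses ← the left bank.
9. reactor-core B, reactor-core C, and reactor-core D cross → the right bank.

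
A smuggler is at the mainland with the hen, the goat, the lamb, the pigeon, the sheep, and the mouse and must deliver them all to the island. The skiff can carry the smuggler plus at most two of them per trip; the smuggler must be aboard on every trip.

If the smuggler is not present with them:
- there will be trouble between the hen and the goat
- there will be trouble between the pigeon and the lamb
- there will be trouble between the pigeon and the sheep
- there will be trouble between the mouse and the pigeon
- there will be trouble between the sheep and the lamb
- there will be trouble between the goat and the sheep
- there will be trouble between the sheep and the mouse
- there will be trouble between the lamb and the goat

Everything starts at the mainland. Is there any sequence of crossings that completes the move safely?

No

Whatever the first load, the items left behind include a forbidden pair without the smuggler. No opening move is safe, so no plan exists.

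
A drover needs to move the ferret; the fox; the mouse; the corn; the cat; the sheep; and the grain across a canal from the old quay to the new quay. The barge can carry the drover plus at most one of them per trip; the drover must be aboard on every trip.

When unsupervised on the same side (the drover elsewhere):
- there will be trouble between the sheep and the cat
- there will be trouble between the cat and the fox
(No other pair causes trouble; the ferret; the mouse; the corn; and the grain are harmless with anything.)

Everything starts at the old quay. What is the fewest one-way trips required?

15

Counting alone: the drover can take at most 1 across per trip to the new quay, so moving all 7 needs at least 7 loaded trips out, with a return between consecutive ones — at least 13 crossings.
The safety rule pushes this higher. Following every safe sequence of crossings, the most of the 7 that can be at the new quay as the barge arrives there on crossing 13 is 6 — never all 7.
So no plan with fewer than 15 crossings exists, and this one achieves 15:
1. Drover goes to the new quay with the cat.
2. Drover goes back to the old quay alone.
3. Drover goes to the new quay with the ferret.
4. Drover goes back to the old quay alone.
5. Drover goes to the new quay with the fox.
6. Drover goes back to the old quay with the cat.
7. Drover goes to the new quay with the sheep.
8. Drover goes back to the old quay alone.
9. Drover goes to the new quay with the mouse.
10. Drover goes back to the old quay alone.
11. Drover goes to the new quay with the corn.
12. Drover goes back to the old quay alone.
13. Drover goes to the new quay with the grain.
14. Drover goes back to the old quay alone.
15. Drover goes to the new quay with the cat.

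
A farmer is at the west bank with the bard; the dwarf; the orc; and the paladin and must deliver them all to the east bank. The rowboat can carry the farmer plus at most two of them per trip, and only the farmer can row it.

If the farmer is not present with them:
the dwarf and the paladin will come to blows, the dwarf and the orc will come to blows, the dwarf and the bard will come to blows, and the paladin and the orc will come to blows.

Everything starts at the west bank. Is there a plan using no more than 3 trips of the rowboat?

Counting alone: the farmer can take at most 2 across per trip to the east bank, so moving all 4 needs at least 2 loaded trips out, with a return between consecutive ones — at least 3 crossings.
The safety rule pushes this higher. Following every safe sequence of crossings, the most of the 4 that can be at the east bank as the rowboat arrives there on crossing 3 is 3 — never all 4.
So the move cannot be finished within 3 crossings. (The shortest complete plan takes 5:)
1. Farmer goes to the east bank with the dwarf and the orc.
2. Farmer goes back to the west bank with the dwarf.
3. Farmer goes to the east bank with the bard and the dwarf.
4. Farmer goes back to the west bank with the dwarf.
5. Farmer goes to the east bank with the dwarf and the paladin.

No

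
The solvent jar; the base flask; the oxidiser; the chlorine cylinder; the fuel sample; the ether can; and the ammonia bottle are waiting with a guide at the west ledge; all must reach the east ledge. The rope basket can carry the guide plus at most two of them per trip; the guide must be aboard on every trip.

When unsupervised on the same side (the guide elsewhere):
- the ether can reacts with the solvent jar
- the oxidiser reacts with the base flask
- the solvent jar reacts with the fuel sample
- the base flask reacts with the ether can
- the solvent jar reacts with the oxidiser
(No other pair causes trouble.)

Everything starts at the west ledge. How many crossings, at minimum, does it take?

Counting alone: the guide can take at most 2 across per trip to the east ledge, so moving all 7 needs at least 4 loaded trips out, with a return between consecutive ones — at least 7 crossings.
The safety rule pushes this higher. Following every safe sequence of crossings, the most of the 7 that can be at the east ledge as the rope basket arrives there on crossing 7 is 6 — never all 7.
So no plan with fewer than 9 crossings exists, and this one achieves 9:
1. Guide goes to the east ledge with the base flask and the solvent jar.
2. Guide goes back to the west ledge alone.
3. Guide goes to the east ledge with the oxidiser.
4. Guide goes back to the west ledge with the base flask and the solvent jar.
5. Guide goes to the east ledge with the ether can and the fuel sample.
6. Guide goes back to the west ledge alone.
7. Guide goes to the east ledge with the ammonia bottle and the chlorine cylinder.
8. Guide goes back to the west ledge alone.
9. Guide goes to the east ledge with the base flask and the solvent jar.

9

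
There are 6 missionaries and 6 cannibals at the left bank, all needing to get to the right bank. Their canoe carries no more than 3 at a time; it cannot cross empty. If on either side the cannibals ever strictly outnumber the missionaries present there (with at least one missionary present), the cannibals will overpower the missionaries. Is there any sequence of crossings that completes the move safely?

No

Following every safe sequence of crossings from the start, the most of the 12 that can be at the right bank as the canoe arrives there on crossings 1, 3, 5 is 3, 5, 6 respectively; the best ever achieved is 6 of 12.
From crossing 7 on, no configuration arises that was not already reachable earlier: only 17 distinct safe configurations (who is on which side, and where the canoe is) can ever be reached, none of them has everyone across, and every continuation just revisits them. They are: 0 missionaries + 0 cannibals across (canoe back at the start); 0 missionaries + 1 cannibal across (canoe there); 0 missionaries + 1 cannibal across (canoe back at the start); 0 missionaries + 2 cannibals across (canoe there); 0 missionaries + 2 cannibals across (canoe back at the start); 0 missionaries + 3 cannibals across (canoe there); 0 missionaries + 3 cannibals across (canoe back at the start); 0 missionaries + 4 cannibals across (canoe there); 0 missionaries + 4 cannibals across (canoe back at the start); 0 missionaries + 5 cannibals across (canoe there); 0 missionaries + 5 cannibals across (canoe back at the start); 0 missionaries + 6 cannibals across (canoe there); 1 missionary + 1 cannibal across (canoe there); 1 missionary + 1 cannibal across (canoe back at the start); 2 missionaries + 2 cannibals across (canoe there); 2 missionaries + 2 cannibals across (canoe back at the start); 3 missionaries + 3 cannibals across (canoe there). So no valid plan exists.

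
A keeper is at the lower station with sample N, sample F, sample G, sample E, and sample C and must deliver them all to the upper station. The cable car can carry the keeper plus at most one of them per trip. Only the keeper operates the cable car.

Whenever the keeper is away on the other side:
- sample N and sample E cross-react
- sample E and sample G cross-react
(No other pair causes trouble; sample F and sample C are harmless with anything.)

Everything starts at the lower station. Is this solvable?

Yes

1. Keeper goes to the upper station with sample E.
2. Keeper goes back to the lower station alone.
3. Keeper goes to the upper station with sample N.
4. Keeper goes back to the lower station with sample E.
5. Keeper goes to the upper station with sample G.
6. Keeper goes back to the lower station alone.
7. Keeper goes to the upper station with sample F.
8. Keeper goes back to the lower station alone.
9. Keeper goes to the upper station with sample C.
10. Keeper goes back to the lower station alone.
11. Keeper goes to the upper station with sample E.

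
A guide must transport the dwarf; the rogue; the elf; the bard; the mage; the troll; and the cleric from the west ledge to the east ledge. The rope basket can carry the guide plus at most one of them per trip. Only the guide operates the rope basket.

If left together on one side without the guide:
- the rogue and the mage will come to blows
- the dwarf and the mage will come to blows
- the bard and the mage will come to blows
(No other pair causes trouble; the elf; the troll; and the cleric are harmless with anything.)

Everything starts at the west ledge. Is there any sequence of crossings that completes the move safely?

No

Following every safe sequence of crossings from the start, the most of the 7 that can be at the east ledge as the rope basket arrives there on crossings 1, 3, 5, 7, 9 is 1, 2, 3, 4, 5 respectively; the best ever achieved is 5 of 7.
From crossing 11 on, no configuration arises that was not already reachable earlier: only 72 distinct safe configurations (who is on which side, and where the rope basket is) can ever be reached, none of them has everyone across, and every continuation just revisits them. So no valid plan exists.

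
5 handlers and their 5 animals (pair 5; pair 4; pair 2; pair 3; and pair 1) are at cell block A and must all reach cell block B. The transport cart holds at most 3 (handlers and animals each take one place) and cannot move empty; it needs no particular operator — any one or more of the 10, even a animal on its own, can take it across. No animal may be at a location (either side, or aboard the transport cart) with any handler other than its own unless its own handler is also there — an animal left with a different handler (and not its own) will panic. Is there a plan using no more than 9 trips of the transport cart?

No

Counting alone: each trip to cell block B takes at most 3 across and each return brings at least 1 back, so after t trips out (and t−1 returns) at most 3t − (t−1) of the 10 are across; that first reaches 10 at t = 5, so at least 9 crossings are needed.
The safety rule pushes this higher. Following every safe sequence of crossings, the most of the 10 that can be at cell block B as the transport cart arrives there on crossing 9 is 9 — never all 10.
So the move cannot be finished within 9 crossings. (The shortest complete plan takes 11:)
1. animal 5 and handler 5 cross → cell block B.
2. handler 5 crosses ← cell block A.
3. animal 2, animal 3, and animal 4 cross → cell block B.
4. animal 5 crosses ← cell block A.
5. handler 2, handler 3, and handler 4 cross → cell block B.
6. animal 4 and handler 4 cross ← cell block A.
7. handler 1, handler 4, and handler 5 cross → cell block B.
8. animal 2 crosses ← cell block A.
9. animal 4 and animal 5 cross → cell block B.
10. animal 5 crosses ← cell block A.
11. animal 1, animal 2, and animal 5 cross → cell block B.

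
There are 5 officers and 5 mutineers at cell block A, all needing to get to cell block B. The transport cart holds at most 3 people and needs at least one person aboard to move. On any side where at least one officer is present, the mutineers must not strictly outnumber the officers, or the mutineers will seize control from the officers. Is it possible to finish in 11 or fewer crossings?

Yes

Yes — this plan uses 11 crossings (≤ 11):
1. 2 mutineers → cell block B.  (cell block A: 5O 3M; cell block B: 0O 2M)
2. 1 mutineer ← cell block A.  (cell block A: 5O 4M; cell block B: 0O 1M)
3. 3 mutineers → cell block B.  (cell block A: 5O 1M; cell block B: 0O 4M)
4. 1 mutineer ← cell block A.  (cell block A: 5O 2M; cell block B: 0O 3M)
5. 3 officers → cell block B.  (cell block A: 2O 2M; cell block B: 3O 3M)
6. 1 officer and 1 mutineer ← cell block A.  (cell block A: 3O 3M; cell block B: 2O 2M)
7. 3 officers → cell block B.  (cell block A: 0O 3M; cell block B: 5O 2M)
8. 1 mutineer ← cell block A.  (cell block A: 0O 4M; cell block B: 5O 1M)
9. 2 mutineers → cell block B.  (cell block A: 0O 2M; cell block B: 5O 3M)
10. 1 mutineer ← cell block A.  (cell block A: 0O 3M; cell block B: 5O 2M)
11. 3 mutineers → cell block B.  (cell block A: 0O 0M; cell block B: 5O 5M)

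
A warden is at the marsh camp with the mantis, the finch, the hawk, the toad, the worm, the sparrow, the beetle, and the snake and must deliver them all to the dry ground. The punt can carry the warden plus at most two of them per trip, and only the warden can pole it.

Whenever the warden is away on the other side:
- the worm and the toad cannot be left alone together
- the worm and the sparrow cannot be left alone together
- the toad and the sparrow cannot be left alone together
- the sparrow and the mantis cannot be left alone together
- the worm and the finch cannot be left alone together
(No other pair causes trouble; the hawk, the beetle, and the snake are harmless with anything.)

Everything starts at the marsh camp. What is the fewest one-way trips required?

13

Counting alone: the warden can take at most 2 across per trip to the dry ground, so moving all 8 needs at least 4 loaded trips out, with a return between consecutive ones — at least 7 crossings.
The safety rule pushes this higher. Following every safe sequence of crossings, the most of the 8 that can be at the dry ground as the punt arrives there on crossings 7, 9, 11 is 5, 6, 7 respectively — never all 8.
So no plan with fewer than 13 crossings exists, and this one achieves 13:
1. Warden goes to the dry ground with the sparrow and the worm.  [the marsh camp: the beetle, the finch, the hawk, the mantis, the snake, the toad | the dry ground: the sparrow, the worm]
2. Warden goes back to the marsh camp with the worm.  [the marsh camp: the beetle, the finch, the hawk, the mantis, the snake, the toad, the worm | the dry ground: the sparrow]
3. Warden goes to the dry ground with the mantis and the worm.  [the marsh camp: the beetle, the finch, the hawk, the snake, the toad | the dry ground: the mantis, the sparrow, the worm]
4. Warden goes back to the marsh camp with the sparrow.  [the marsh camp: the beetle, the finch, the hawk, the snake, the sparrow, the toad | the dry ground: the mantis, the worm]
5. Warden goes to the dry ground with the finch and the toad.  [the marsh camp: the beetle, the hawk, the snake, the sparrow | the dry ground: the finch, the mantis, the toad, the worm]
6. Warden goes back to the marsh camp with the worm.  [the marsh camp: the beetle, the hawk, the snake, the sparrow, the worm | the dry ground: the finch, the mantis, the toad]
7. Warden goes to the dry ground with the hawk and the worm.  [the marsh camp: the beetle, the snake, the sparrow | the dry ground: the finch, the hawk, the mantis, the toad, the worm]
8. Warden goes back to the marsh camp with the worm.  [the marsh camp: the beetle, the snake, the sparrow, the worm | the dry ground: the finch, the hawk, the mantis, the toad]
9. Warden goes to the dry ground with the beetle and the worm.  [the marsh camp: the snake, the sparrow | the dry ground: the beetle, the finch, the hawk, the mantis, the toad, the worm]
10. Warden goes back to the marsh camp with the worm.  [the marsh camp: the snake, the sparrow, the worm | the dry ground: the beetle, the finch, the hawk, the mantis, the toad]
11. Warden goes to the dry ground with the snake and the worm.  [the marsh camp: the sparrow | the dry ground: the beetle, the finch, the hawk, the mantis, the snake, the toad, the worm]
12. Warden goes back to the marsh camp with the worm.  [the marsh camp: the sparrow, the worm | the dry ground: the beetle, the finch, the hawk, the mantis, the snake, the toad]
13. Warden goes to the dry ground with the sparrow and the worm.  [the marsh camp: — | the dry ground: the beetle, the finch, the hawk, the mantis, the snake, the sparrow, the toad, the worm]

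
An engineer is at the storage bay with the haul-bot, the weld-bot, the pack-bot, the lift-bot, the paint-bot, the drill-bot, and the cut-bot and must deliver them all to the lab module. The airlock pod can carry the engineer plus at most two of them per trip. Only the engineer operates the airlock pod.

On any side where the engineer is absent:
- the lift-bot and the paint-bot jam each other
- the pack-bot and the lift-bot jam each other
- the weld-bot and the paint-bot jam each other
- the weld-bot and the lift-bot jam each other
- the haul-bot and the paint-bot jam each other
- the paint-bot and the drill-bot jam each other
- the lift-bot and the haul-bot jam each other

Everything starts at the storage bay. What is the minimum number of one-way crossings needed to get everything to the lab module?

Counting alone: the engineer can take at most 2 across per trip to the lab module, so moving all 7 needs at least 4 loaded trips out, with a return between consecutive ones — at least 7 crossings.
The safety rule pushes this higher. Following every safe sequence of crossings, the most of the 7 that can be at the lab module as the airlock pod arrives there on crossings 7, 9 is 5, 6 respectively — never all 7.
So no plan with fewer than 11 crossings exists, and this one achieves 11:
1. Engineer goes to the lab module with the lift-bot and the paint-bot.  [the storage bay: the cut-bot, the drill-bot, the haul-bot, the pack-bot, the weld-bot | the lab module: the lift-bot, the paint-bot]
2. Engineer goes back to the storage bay with the lift-bot.  [the storage bay: the cut-bot, the drill-bot, the haul-bot, the lift-bot, the pack-bot, the weld-bot | the lab module: the paint-bot]
3. Engineer goes to the lab module with the lift-bot and the pack-bot.  [the storage bay: the cut-bot, the drill-bot, the haul-bot, the weld-bot | the lab module: the lift-bot, the pack-bot, the paint-bot]
4. Engineer goes back to the storage bay with the lift-bot.  [the storage bay: the cut-bot, the drill-bot, the haul-bot, the lift-bot, the weld-bot | the lab module: the pack-bot, the paint-bot]
5. Engineer goes to the lab module with the haul-bot and the weld-bot.  [the storage bay: the cut-bot, the drill-bot, the lift-bot | the lab module: the haul-bot, the pack-bot, the paint-bot, the weld-bot]
6. Engineer goes back to the storage bay with the paint-bot.  [the storage bay: the cut-bot, the drill-bot, the lift-bot, the paint-bot | the lab module: the haul-bot, the pack-bot, the weld-bot]
7. Engineer goes to the lab module with the drill-bot and the lift-bot.  [the storage bay: the cut-bot, the paint-bot | the lab module: the drill-bot, the haul-bot, the lift-bot, the pack-bot, the weld-bot]
8. Engineer goes back to the storage bay with the lift-bot.  [the storage bay: the cut-bot, the lift-bot, the paint-bot | the lab module: the drill-bot, the haul-bot, the pack-bot, the weld-bot]
9. Engineer goes to the lab module with the cut-bot and the lift-bot.  [the storage bay: the paint-bot | the lab module: the cut-bot, the drill-bot, the haul-bot, the lift-bot, the pack-bot, the weld-bot]
10. Engineer goes back to the storage bay with the lift-bot.  [the storage bay: the lift-bot, the paint-bot | the lab module: the cut-bot, the drill-bot, the haul-bot, the pack-bot, the weld-bot]
11. Engineer goes to the lab module with the lift-bot and the paint-bot.  [the storage bay: — | the lab module: the cut-bot, the drill-bot, the haul-bot, the lift-bot, the pack-bot, the paint-bot, the weld-bot]

11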